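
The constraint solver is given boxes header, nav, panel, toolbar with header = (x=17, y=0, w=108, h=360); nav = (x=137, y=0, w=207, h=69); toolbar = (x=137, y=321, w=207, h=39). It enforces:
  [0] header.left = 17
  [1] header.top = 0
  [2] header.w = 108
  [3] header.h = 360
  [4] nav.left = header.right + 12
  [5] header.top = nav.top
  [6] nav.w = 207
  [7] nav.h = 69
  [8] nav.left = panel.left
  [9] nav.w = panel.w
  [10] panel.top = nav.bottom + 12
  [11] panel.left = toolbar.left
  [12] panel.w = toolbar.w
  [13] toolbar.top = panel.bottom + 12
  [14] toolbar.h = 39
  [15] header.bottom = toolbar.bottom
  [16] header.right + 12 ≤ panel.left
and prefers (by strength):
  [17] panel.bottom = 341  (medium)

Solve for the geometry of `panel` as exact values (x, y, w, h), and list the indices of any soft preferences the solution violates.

1. panel.x = 137  [nav.left = panel.left]
2. panel.w = 207  [nav.w = panel.w]
3. panel.y = 81  [panel.top = nav.bottom + 12]
4. panel.h = 228  [toolbar.top = panel.bottom + 12]

panel = (x=137, y=81, w=207, h=228)
violated soft preferences: 17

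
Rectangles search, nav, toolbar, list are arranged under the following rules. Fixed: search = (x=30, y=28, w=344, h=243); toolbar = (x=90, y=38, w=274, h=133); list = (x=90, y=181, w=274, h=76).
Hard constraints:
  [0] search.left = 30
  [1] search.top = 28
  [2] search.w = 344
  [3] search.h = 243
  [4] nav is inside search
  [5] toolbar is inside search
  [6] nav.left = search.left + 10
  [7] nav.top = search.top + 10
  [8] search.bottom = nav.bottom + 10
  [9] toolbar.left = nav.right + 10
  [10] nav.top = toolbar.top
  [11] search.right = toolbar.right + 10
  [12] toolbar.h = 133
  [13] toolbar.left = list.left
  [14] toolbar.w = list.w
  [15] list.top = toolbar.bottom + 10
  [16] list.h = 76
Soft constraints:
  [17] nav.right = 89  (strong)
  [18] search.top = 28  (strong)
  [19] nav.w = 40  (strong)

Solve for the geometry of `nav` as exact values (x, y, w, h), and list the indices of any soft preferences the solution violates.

1. nav.x = 40  [nav.left = search.left + 10]
2. nav.y = 38  [nav.top = search.top + 10]
3. nav.h = 223  [search.bottom = nav.bottom + 10]
4. nav.w = 40  [toolbar.left = nav.right + 10]

nav = (x=40, y=38, w=40, h=223)
violated soft preferences: 17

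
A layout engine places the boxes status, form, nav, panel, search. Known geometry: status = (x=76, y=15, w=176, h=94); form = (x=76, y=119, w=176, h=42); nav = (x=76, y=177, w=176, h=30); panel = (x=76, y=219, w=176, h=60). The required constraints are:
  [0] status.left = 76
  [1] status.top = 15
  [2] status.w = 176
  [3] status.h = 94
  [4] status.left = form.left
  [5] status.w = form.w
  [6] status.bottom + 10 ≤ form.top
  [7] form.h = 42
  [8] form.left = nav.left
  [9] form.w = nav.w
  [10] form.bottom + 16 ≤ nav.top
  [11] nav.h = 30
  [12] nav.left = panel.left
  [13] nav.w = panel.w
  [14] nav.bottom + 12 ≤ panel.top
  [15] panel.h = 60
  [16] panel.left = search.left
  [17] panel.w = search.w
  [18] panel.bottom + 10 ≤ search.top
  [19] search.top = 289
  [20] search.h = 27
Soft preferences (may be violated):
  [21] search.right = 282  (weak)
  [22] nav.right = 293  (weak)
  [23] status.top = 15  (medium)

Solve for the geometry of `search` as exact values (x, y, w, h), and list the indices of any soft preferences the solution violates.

1. search.x = 76  [panel.left = search.left]
2. search.w = 176  [panel.w = search.w]
3. search.y = 289  [search.top = 289]
4. search.h = 27  [search.h = 27]

search = (x=76, y=289, w=176, h=27)
violated soft preferences: 21, 22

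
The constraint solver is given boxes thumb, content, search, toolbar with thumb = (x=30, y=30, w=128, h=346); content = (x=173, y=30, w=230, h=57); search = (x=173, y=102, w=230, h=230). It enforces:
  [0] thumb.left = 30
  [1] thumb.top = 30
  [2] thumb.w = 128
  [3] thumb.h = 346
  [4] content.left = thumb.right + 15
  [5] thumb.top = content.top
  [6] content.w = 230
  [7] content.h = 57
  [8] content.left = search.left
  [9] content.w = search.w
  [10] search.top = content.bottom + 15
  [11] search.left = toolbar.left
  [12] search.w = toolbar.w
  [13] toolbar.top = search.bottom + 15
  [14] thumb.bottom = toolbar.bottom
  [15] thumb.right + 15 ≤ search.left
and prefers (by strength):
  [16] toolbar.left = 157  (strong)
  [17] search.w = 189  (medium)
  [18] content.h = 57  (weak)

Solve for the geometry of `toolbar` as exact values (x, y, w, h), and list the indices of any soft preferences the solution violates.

1. toolbar.x = 173  [search.left = toolbar.left]
2. toolbar.w = 230  [search.w = toolbar.w]
3. toolbar.y = 347  [toolbar.top = search.bottom + 15]
4. toolbar.h = 29  [thumb.bottom = toolbar.bottom]

toolbar = (x=173, y=347, w=230, h=29)
violated soft preferences: 16, 17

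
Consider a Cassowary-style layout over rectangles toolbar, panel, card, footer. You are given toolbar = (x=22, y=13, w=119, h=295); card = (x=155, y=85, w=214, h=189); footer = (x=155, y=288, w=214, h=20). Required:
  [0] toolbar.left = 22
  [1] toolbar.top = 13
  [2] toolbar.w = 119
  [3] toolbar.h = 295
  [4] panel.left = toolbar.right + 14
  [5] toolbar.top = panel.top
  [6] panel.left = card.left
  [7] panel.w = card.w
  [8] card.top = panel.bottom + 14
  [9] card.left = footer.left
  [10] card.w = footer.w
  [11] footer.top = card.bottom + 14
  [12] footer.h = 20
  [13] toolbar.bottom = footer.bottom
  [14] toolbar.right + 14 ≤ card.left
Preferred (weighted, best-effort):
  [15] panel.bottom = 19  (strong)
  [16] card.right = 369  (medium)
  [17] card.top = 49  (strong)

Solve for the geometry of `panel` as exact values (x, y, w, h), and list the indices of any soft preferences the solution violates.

panel = (x=155, y=13, w=214, h=58)
violated soft preferences: 15, 17

1. panel.x = 155  [panel.left = toolbar.right + 14]
2. panel.y = 13  [toolbar.top = panel.top]
3. panel.w = 214  [panel.w = card.w]
4. panel.h = 58  [card.top = panel.bottom + 14]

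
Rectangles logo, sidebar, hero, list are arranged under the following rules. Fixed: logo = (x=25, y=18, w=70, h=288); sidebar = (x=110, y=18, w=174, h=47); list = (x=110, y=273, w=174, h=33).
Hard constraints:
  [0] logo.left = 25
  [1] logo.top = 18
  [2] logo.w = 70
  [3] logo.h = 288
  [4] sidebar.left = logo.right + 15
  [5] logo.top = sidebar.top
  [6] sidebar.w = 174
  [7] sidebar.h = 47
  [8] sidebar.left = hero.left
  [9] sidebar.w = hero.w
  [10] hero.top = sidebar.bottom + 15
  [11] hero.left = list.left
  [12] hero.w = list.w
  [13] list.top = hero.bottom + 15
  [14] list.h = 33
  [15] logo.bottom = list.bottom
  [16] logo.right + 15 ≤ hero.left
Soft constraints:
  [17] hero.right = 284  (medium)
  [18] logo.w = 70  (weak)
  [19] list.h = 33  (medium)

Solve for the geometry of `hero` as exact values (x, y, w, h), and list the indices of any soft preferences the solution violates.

1. hero.x = 110  [sidebar.left = hero.left]
2. hero.w = 174  [sidebar.w = hero.w]
3. hero.y = 80  [hero.top = sidebar.bottom + 15]
4. hero.h = 178  [list.top = hero.bottom + 15]

hero = (x=110, y=80, w=174, h=178)
violated soft preferences: none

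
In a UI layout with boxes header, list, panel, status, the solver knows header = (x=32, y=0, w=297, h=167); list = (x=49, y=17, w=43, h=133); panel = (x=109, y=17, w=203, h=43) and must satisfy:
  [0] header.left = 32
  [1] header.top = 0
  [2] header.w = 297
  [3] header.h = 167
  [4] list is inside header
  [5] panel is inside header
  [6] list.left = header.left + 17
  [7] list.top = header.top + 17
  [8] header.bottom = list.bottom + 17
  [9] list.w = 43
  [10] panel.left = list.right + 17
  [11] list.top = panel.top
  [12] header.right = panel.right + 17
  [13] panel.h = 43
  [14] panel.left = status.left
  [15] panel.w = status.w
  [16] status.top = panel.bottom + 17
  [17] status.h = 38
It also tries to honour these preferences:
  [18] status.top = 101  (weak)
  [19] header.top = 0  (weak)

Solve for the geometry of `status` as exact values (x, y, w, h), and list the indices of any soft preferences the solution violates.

1. status.x = 109  [panel.left = status.left]
2. status.w = 203  [panel.w = status.w]
3. status.y = 77  [status.top = panel.bottom + 17]
4. status.h = 38  [status.h = 38]

status = (x=109, y=77, w=203, h=38)
violated soft preferences: 18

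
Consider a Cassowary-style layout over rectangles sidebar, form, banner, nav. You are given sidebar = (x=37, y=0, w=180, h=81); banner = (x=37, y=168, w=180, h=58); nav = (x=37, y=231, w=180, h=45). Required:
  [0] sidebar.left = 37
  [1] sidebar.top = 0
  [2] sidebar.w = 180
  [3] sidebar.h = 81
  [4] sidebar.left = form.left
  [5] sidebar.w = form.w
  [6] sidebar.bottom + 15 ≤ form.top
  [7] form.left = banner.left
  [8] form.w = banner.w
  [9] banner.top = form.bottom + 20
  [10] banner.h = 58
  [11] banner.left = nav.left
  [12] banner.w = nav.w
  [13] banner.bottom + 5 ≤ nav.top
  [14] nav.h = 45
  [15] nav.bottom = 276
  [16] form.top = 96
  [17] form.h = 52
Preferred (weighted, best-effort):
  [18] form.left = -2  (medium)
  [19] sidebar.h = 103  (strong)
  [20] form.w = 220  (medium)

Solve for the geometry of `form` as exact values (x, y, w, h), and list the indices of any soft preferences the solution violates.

form = (x=37, y=96, w=180, h=52)
violated soft preferences: 18, 19, 20

1. form.x = 37  [sidebar.left = form.left]
2. form.w = 180  [sidebar.w = form.w]
3. form.y = 96  [form.top = 96]
4. form.h = 52  [form.h = 52]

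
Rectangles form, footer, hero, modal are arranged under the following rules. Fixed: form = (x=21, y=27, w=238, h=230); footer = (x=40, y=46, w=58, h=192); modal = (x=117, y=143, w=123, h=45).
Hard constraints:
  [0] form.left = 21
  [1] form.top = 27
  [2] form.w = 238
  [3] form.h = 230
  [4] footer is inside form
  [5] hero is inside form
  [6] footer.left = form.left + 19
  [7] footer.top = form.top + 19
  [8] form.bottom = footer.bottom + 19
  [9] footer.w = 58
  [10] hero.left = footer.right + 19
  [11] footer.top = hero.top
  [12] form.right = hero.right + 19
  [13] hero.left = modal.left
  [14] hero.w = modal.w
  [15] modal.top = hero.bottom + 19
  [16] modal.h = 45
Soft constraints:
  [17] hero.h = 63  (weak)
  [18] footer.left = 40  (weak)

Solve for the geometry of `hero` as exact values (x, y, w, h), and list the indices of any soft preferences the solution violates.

hero = (x=117, y=46, w=123, h=78)
violated soft preferences: 17

1. hero.x = 117  [hero.left = footer.right + 19]
2. hero.y = 46  [footer.top = hero.top]
3. hero.w = 123  [form.right = hero.right + 19]
4. hero.h = 78  [modal.top = hero.bottom + 19]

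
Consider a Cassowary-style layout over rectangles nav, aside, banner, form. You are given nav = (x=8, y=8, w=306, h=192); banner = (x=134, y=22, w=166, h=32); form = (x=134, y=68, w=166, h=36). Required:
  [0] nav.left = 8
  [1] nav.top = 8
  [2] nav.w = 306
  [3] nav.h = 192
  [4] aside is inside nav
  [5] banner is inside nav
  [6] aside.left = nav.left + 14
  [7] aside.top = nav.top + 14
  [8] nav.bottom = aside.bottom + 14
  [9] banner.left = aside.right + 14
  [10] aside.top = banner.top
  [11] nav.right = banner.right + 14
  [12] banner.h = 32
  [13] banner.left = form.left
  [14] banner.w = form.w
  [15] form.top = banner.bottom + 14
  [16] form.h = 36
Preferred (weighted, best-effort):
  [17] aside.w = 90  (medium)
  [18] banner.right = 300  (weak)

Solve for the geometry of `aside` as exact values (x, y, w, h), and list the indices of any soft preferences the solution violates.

aside = (x=22, y=22, w=98, h=164)
violated soft preferences: 17

1. aside.x = 22  [aside.left = nav.left + 14]
2. aside.y = 22  [aside.top = nav.top + 14]
3. aside.h = 164  [nav.bottom = aside.bottom + 14]
4. aside.w = 98  [banner.left = aside.right + 14]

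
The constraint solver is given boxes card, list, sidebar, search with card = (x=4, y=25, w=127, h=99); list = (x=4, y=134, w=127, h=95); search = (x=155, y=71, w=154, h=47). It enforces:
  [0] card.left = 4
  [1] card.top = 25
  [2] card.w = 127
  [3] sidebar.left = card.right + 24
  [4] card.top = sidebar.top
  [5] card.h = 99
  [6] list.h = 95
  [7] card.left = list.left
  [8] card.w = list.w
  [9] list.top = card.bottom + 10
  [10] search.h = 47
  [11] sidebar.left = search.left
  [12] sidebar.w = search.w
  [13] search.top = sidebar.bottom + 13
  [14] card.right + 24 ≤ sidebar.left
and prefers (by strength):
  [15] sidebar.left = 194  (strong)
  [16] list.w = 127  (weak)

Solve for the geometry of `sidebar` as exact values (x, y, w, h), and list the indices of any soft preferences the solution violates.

sidebar = (x=155, y=25, w=154, h=33)
violated soft preferences: 15

1. sidebar.x = 155  [sidebar.left = card.right + 24]
2. sidebar.y = 25  [card.top = sidebar.top]
3. sidebar.w = 154  [sidebar.w = search.w]
4. sidebar.h = 33  [search.top = sidebar.bottom + 13]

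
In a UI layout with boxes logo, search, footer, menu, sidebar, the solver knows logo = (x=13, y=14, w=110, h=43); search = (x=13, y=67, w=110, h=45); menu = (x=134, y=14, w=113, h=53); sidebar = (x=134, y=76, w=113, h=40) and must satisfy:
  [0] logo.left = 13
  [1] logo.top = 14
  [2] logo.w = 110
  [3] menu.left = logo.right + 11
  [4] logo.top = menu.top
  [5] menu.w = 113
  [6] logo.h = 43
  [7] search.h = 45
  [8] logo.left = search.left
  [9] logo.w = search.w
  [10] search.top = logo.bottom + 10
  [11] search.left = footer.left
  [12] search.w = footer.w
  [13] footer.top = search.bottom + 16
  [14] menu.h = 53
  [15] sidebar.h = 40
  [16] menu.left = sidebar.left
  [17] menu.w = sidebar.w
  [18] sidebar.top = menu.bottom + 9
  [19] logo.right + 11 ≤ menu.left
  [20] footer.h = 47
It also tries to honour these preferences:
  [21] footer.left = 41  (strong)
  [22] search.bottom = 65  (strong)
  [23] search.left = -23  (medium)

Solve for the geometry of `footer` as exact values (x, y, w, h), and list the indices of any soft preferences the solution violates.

1. footer.x = 13  [search.left = footer.left]
2. footer.w = 110  [search.w = footer.w]
3. footer.y = 128  [footer.top = search.bottom + 16]
4. footer.h = 47  [footer.h = 47]

footer = (x=13, y=128, w=110, h=47)
violated soft preferences: 21, 22, 23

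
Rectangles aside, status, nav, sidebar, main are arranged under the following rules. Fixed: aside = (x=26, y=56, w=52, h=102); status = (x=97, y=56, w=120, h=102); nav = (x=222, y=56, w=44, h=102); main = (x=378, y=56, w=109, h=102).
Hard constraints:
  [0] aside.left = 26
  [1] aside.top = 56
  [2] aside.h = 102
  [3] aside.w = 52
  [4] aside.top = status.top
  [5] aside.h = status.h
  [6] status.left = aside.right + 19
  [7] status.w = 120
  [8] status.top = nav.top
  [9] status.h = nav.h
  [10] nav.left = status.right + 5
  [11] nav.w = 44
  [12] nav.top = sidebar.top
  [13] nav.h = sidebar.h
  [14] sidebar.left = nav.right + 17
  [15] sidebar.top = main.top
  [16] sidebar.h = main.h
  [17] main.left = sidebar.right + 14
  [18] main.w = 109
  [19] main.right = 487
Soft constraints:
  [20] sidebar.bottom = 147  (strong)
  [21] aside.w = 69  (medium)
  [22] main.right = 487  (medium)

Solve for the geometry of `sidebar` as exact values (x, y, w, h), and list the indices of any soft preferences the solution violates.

sidebar = (x=283, y=56, w=81, h=102)
violated soft preferences: 20, 21

1. sidebar.y = 56  [nav.top = sidebar.top]
2. sidebar.h = 102  [nav.h = sidebar.h]
3. sidebar.x = 283  [sidebar.left = nav.right + 17]
4. sidebar.w = 81  [main.left = sidebar.right + 14]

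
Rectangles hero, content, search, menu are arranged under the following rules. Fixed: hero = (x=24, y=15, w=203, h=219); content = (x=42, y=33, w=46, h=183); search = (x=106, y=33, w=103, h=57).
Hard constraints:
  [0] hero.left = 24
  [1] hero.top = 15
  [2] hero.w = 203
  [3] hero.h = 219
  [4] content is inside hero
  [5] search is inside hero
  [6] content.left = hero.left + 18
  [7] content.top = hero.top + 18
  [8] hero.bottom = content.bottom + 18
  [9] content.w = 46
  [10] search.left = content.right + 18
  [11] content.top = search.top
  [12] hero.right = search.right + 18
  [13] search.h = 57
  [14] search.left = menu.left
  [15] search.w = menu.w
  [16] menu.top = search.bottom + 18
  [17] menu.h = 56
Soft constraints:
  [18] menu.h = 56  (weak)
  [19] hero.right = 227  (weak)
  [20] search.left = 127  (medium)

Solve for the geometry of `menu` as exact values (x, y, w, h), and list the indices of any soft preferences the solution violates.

1. menu.x = 106  [search.left = menu.left]
2. menu.w = 103  [search.w = menu.w]
3. menu.y = 108  [menu.top = search.bottom + 18]
4. menu.h = 56  [menu.h = 56]

menu = (x=106, y=108, w=103, h=56)
violated soft preferences: 20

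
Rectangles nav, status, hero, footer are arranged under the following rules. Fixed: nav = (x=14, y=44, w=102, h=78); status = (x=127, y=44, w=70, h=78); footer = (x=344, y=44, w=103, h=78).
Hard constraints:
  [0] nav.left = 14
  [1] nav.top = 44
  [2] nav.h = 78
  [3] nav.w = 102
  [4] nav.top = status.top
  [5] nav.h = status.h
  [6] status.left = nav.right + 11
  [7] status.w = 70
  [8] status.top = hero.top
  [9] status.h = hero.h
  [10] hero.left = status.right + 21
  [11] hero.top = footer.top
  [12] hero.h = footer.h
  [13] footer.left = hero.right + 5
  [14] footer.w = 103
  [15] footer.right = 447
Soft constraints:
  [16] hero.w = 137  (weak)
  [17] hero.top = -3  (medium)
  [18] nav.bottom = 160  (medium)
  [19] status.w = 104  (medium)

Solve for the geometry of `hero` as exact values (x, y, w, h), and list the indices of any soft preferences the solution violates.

1. hero.y = 44  [status.top = hero.top]
2. hero.h = 78  [status.h = hero.h]
3. hero.x = 218  [hero.left = status.right + 21]
4. hero.w = 121  [footer.left = hero.right + 5]

hero = (x=218, y=44, w=121, h=78)
violated soft preferences: 16, 17, 18, 19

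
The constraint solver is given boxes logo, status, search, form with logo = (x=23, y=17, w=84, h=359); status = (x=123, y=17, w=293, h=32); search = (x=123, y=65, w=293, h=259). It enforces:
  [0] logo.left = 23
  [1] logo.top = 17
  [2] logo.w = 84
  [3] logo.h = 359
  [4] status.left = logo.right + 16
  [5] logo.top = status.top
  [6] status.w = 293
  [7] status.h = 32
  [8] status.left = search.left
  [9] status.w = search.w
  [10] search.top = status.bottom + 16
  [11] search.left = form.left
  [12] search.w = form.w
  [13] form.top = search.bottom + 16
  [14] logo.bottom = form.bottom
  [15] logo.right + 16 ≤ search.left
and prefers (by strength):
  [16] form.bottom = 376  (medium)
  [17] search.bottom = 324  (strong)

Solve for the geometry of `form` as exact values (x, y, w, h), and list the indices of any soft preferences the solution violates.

form = (x=123, y=340, w=293, h=36)
violated soft preferences: none

1. form.x = 123  [search.left = form.left]
2. form.w = 293  [search.w = form.w]
3. form.y = 340  [form.top = search.bottom + 16]
4. form.h = 36  [logo.bottom = form.bottom]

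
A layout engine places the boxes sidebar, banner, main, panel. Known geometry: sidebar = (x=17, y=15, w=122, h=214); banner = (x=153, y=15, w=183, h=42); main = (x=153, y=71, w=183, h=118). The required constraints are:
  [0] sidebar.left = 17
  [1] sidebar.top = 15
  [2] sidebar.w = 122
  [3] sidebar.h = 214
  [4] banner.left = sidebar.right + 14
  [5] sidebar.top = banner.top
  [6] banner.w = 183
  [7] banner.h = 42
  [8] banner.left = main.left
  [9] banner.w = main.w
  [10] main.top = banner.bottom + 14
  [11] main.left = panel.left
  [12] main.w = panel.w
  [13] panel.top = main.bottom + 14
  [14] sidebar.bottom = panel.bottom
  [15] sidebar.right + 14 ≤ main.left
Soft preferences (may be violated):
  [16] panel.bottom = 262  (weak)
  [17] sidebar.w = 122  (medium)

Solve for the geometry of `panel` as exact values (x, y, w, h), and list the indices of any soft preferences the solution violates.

1. panel.x = 153  [main.left = panel.left]
2. panel.w = 183  [main.w = panel.w]
3. panel.y = 203  [panel.top = main.bottom + 14]
4. panel.h = 26  [sidebar.bottom = panel.bottom]

panel = (x=153, y=203, w=183, h=26)
violated soft preferences: 16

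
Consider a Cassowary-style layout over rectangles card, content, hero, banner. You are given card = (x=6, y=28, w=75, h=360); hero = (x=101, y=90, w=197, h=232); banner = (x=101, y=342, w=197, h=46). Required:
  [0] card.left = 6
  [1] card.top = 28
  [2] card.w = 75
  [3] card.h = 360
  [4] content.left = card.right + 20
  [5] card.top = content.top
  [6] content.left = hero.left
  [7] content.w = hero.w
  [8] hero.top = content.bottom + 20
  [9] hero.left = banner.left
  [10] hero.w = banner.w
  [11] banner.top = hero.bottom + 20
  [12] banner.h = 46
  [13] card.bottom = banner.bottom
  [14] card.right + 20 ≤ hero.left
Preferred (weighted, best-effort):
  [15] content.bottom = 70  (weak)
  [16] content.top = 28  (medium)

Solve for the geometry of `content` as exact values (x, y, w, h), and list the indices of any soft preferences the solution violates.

1. content.x = 101  [content.left = card.right + 20]
2. content.y = 28  [card.top = content.top]
3. content.w = 197  [content.w = hero.w]
4. content.h = 42  [hero.top = content.bottom + 20]

content = (x=101, y=28, w=197, h=42)
violated soft preferences: none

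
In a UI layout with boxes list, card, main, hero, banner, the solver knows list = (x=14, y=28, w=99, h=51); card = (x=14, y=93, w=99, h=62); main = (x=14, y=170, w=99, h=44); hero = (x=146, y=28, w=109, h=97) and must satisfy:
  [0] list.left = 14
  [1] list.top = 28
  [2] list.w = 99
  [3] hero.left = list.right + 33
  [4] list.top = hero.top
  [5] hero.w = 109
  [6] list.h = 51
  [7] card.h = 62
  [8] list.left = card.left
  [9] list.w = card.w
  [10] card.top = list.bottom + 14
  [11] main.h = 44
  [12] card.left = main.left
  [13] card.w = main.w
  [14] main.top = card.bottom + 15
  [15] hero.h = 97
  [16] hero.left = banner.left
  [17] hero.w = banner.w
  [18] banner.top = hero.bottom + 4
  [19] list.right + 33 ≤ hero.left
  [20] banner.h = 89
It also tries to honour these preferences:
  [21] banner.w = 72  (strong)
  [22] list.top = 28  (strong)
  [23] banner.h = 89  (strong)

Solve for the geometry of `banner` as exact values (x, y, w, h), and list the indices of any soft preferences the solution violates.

1. banner.x = 146  [hero.left = banner.left]
2. banner.w = 109  [hero.w = banner.w]
3. banner.y = 129  [banner.top = hero.bottom + 4]
4. banner.h = 89  [banner.h = 89]

banner = (x=146, y=129, w=109, h=89)
violated soft preferences: 21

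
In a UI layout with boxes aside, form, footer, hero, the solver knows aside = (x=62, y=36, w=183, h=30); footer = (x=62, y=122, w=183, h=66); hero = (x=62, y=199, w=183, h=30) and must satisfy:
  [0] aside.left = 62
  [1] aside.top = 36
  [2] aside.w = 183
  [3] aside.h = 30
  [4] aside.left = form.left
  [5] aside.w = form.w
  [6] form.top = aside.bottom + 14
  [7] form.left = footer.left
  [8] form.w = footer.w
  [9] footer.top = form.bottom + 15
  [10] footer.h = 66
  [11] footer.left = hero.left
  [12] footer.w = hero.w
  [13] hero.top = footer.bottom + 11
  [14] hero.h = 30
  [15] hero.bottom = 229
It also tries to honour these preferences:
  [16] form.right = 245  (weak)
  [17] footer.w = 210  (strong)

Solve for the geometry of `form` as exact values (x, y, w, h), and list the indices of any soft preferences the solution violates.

1. form.x = 62  [aside.left = form.left]
2. form.w = 183  [aside.w = form.w]
3. form.y = 80  [form.top = aside.bottom + 14]
4. form.h = 27  [footer.top = form.bottom + 15]

form = (x=62, y=80, w=183, h=27)
violated soft preferences: 17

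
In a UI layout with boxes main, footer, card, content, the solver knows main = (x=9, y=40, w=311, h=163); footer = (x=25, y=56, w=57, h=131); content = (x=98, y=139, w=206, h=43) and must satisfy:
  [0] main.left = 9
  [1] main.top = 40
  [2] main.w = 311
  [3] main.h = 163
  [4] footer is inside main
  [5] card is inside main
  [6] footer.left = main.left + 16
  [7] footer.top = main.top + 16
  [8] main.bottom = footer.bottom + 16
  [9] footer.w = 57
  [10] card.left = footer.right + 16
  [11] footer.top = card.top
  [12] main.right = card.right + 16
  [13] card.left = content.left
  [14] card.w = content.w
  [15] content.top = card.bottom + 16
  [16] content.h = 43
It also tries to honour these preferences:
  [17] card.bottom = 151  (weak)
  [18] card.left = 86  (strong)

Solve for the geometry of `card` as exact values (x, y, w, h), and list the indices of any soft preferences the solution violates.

1. card.x = 98  [card.left = footer.right + 16]
2. card.y = 56  [footer.top = card.top]
3. card.w = 206  [main.right = card.right + 16]
4. card.h = 67  [content.top = card.bottom + 16]

card = (x=98, y=56, w=206, h=67)
violated soft preferences: 17, 18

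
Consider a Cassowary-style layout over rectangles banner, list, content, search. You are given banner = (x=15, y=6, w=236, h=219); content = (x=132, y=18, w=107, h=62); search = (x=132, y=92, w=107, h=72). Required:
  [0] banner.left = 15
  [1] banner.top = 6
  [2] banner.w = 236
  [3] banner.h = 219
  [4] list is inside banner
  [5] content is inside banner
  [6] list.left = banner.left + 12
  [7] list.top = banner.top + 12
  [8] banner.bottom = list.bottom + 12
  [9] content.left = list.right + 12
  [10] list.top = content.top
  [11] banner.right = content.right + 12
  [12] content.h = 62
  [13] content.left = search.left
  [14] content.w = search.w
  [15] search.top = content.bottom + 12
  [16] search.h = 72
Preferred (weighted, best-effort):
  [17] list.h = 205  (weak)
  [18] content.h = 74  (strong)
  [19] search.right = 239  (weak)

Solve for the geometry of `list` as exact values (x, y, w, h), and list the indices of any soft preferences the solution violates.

1. list.x = 27  [list.left = banner.left + 12]
2. list.y = 18  [list.top = banner.top + 12]
3. list.h = 195  [banner.bottom = list.bottom + 12]
4. list.w = 93  [content.left = list.right + 12]

list = (x=27, y=18, w=93, h=195)
violated soft preferences: 17, 18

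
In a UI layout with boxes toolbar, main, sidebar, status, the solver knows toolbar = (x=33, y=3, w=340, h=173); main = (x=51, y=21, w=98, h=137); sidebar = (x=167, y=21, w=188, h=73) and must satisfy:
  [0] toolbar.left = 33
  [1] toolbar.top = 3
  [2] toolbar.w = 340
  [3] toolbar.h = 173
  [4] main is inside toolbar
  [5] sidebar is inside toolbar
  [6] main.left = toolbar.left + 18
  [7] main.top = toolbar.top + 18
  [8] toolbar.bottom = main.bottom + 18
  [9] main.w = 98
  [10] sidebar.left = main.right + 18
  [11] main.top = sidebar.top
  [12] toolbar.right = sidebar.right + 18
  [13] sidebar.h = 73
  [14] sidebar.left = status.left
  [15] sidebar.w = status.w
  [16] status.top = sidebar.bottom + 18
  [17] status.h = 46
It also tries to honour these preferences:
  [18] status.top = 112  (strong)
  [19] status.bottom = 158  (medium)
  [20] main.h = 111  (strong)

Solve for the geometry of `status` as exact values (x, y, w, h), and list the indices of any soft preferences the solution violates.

1. status.x = 167  [sidebar.left = status.left]
2. status.w = 188  [sidebar.w = status.w]
3. status.y = 112  [status.top = sidebar.bottom + 18]
4. status.h = 46  [status.h = 46]

status = (x=167, y=112, w=188, h=46)
violated soft preferences: 20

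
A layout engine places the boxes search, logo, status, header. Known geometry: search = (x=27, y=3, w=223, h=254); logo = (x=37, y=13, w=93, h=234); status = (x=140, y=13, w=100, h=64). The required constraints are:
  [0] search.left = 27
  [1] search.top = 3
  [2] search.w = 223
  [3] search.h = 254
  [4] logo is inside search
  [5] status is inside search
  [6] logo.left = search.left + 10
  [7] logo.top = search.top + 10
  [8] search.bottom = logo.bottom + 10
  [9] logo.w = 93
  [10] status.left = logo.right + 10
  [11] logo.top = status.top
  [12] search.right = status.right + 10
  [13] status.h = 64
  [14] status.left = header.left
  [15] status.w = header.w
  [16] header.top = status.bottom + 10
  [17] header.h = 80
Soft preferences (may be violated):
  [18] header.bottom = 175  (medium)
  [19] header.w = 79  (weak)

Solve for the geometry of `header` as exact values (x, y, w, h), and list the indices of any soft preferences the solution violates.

header = (x=140, y=87, w=100, h=80)
violated soft preferences: 18, 19

1. header.x = 140  [status.left = header.left]
2. header.w = 100  [status.w = header.w]
3. header.y = 87  [header.top = status.bottom + 10]
4. header.h = 80  [header.h = 80]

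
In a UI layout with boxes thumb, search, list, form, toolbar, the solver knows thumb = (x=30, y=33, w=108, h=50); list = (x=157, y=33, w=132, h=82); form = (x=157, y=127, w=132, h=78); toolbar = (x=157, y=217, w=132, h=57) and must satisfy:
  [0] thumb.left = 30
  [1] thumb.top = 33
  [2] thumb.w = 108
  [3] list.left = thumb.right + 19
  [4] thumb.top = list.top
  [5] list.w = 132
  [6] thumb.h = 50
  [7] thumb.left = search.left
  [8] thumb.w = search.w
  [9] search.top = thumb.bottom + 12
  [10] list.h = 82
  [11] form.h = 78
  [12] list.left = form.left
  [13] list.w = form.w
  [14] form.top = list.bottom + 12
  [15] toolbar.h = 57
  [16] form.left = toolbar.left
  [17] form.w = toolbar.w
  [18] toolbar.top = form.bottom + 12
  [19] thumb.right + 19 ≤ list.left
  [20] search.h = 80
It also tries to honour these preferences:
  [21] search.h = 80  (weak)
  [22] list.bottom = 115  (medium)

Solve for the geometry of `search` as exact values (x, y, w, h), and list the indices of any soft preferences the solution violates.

search = (x=30, y=95, w=108, h=80)
violated soft preferences: none

1. search.x = 30  [thumb.left = search.left]
2. search.w = 108  [thumb.w = search.w]
3. search.y = 95  [search.top = thumb.bottom + 12]
4. search.h = 80  [search.h = 80]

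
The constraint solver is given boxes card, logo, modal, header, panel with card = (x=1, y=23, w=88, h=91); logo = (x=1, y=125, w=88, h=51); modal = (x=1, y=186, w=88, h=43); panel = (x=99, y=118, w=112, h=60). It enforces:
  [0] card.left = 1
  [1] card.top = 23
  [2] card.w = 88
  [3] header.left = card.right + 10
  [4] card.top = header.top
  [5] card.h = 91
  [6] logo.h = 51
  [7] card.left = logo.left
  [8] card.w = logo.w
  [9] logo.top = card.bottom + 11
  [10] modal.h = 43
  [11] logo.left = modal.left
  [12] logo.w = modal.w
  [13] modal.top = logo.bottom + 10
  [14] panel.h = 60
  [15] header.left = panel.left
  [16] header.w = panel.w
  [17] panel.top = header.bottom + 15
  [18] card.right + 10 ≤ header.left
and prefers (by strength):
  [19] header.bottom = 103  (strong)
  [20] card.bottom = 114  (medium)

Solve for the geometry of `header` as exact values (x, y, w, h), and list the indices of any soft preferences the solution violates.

header = (x=99, y=23, w=112, h=80)
violated soft preferences: none

1. header.x = 99  [header.left = card.right + 10]
2. header.y = 23  [card.top = header.top]
3. header.w = 112  [header.w = panel.w]
4. header.h = 80  [panel.top = header.bottom + 15]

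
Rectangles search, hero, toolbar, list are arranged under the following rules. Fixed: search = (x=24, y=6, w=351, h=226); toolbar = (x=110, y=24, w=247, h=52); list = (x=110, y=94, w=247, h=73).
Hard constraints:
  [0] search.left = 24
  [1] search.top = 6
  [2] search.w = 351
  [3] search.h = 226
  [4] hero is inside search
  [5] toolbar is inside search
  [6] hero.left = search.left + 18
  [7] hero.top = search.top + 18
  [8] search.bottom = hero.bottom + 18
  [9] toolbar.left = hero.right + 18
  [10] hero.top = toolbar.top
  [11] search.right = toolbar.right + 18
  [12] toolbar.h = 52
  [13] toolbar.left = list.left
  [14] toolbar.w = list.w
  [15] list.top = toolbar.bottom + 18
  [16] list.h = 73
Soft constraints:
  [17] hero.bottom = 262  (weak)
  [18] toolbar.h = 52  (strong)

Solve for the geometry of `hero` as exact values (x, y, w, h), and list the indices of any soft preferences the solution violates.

hero = (x=42, y=24, w=50, h=190)
violated soft preferences: 17

1. hero.x = 42  [hero.left = search.left + 18]
2. hero.y = 24  [hero.top = search.top + 18]
3. hero.h = 190  [search.bottom = hero.bottom + 18]
4. hero.w = 50  [toolbar.left = hero.right + 18]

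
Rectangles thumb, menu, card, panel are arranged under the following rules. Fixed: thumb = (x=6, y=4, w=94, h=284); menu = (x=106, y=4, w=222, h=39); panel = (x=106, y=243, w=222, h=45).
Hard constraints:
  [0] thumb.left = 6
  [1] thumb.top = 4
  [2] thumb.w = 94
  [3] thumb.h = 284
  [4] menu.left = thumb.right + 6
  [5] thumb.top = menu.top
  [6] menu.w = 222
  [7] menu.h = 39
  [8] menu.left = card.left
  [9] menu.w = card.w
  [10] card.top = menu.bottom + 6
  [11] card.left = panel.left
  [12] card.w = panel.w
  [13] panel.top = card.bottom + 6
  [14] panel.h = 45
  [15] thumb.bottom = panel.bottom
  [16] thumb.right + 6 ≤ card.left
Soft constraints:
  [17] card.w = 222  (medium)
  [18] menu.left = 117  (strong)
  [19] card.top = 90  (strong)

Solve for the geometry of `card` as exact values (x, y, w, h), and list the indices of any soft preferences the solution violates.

1. card.x = 106  [menu.left = card.left]
2. card.w = 222  [menu.w = card.w]
3. card.y = 49  [card.top = menu.bottom + 6]
4. card.h = 188  [panel.top = card.bottom + 6]

card = (x=106, y=49, w=222, h=188)
violated soft preferences: 18, 19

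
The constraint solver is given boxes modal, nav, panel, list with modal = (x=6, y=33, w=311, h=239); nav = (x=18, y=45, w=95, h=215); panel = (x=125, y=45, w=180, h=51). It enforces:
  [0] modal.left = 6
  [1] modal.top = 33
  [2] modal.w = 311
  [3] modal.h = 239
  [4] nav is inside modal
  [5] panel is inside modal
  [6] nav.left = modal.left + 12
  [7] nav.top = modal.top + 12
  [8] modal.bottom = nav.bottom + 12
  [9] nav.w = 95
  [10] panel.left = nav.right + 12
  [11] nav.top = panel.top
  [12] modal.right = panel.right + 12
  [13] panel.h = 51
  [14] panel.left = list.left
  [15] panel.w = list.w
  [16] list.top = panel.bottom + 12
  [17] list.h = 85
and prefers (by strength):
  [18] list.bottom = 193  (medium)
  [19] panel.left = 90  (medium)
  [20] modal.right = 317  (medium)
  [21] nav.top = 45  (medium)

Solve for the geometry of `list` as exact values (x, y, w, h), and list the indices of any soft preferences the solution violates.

1. list.x = 125  [panel.left = list.left]
2. list.w = 180  [panel.w = list.w]
3. list.y = 108  [list.top = panel.bottom + 12]
4. list.h = 85  [list.h = 85]

list = (x=125, y=108, w=180, h=85)
violated soft preferences: 19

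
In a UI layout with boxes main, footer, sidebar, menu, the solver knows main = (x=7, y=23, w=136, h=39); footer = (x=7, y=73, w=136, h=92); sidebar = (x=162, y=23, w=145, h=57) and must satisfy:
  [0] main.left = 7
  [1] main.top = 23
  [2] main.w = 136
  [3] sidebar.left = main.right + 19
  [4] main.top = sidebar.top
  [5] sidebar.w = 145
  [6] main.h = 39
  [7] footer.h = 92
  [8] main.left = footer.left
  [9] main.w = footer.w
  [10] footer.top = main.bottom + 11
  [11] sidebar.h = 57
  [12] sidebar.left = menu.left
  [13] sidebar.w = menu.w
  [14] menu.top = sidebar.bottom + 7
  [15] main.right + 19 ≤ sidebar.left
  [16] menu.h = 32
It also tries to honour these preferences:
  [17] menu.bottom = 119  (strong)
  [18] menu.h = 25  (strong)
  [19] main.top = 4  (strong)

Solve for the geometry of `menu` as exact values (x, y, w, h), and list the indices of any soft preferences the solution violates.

menu = (x=162, y=87, w=145, h=32)
violated soft preferences: 18, 19

1. menu.x = 162  [sidebar.left = menu.left]
2. menu.w = 145  [sidebar.w = menu.w]
3. menu.y = 87  [menu.top = sidebar.bottom + 7]
4. menu.h = 32  [menu.h = 32]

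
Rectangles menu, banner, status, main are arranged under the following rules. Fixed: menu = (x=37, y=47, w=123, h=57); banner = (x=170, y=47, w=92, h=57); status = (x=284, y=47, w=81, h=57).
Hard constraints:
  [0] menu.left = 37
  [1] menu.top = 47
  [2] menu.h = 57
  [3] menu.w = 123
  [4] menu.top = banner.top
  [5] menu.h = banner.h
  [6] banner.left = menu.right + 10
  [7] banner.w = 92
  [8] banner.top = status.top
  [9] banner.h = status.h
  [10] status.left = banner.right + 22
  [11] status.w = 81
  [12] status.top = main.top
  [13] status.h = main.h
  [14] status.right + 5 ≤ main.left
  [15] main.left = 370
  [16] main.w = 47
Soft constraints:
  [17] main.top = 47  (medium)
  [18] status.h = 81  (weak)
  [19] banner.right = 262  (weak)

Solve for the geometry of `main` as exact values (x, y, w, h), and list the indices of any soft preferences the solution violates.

1. main.y = 47  [status.top = main.top]
2. main.h = 57  [status.h = main.h]
3. main.x = 370  [main.left = 370]
4. main.w = 47  [main.w = 47]

main = (x=370, y=47, w=47, h=57)
violated soft preferences: 18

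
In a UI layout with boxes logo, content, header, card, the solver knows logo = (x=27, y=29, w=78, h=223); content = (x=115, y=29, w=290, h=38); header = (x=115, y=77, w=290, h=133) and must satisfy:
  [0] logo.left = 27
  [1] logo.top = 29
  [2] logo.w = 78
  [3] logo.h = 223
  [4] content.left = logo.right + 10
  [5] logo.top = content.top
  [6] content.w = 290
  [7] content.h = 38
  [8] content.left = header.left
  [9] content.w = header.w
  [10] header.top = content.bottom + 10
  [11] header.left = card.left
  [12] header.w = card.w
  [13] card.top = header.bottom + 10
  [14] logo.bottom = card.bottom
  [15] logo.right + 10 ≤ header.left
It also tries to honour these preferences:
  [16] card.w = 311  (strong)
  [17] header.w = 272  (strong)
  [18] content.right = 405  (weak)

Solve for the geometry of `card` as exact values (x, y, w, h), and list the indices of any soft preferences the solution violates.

card = (x=115, y=220, w=290, h=32)
violated soft preferences: 16, 17

1. card.x = 115  [header.left = card.left]
2. card.w = 290  [header.w = card.w]
3. card.y = 220  [card.top = header.bottom + 10]
4. card.h = 32  [logo.bottom = card.bottom]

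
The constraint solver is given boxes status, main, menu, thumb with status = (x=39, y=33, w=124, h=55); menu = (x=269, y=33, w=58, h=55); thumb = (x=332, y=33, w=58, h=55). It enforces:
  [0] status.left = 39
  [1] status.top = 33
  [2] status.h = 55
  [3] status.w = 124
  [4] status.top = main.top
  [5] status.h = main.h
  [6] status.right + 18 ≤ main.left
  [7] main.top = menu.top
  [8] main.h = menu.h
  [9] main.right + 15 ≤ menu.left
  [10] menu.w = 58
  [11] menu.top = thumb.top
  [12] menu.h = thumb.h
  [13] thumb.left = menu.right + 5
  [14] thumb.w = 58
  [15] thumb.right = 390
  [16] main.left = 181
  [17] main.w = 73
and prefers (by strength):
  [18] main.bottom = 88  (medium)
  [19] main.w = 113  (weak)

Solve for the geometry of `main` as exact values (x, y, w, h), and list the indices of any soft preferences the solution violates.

main = (x=181, y=33, w=73, h=55)
violated soft preferences: 19

1. main.y = 33  [status.top = main.top]
2. main.h = 55  [status.h = main.h]
3. main.x = 181  [main.left = 181]
4. main.w = 73  [main.w = 73]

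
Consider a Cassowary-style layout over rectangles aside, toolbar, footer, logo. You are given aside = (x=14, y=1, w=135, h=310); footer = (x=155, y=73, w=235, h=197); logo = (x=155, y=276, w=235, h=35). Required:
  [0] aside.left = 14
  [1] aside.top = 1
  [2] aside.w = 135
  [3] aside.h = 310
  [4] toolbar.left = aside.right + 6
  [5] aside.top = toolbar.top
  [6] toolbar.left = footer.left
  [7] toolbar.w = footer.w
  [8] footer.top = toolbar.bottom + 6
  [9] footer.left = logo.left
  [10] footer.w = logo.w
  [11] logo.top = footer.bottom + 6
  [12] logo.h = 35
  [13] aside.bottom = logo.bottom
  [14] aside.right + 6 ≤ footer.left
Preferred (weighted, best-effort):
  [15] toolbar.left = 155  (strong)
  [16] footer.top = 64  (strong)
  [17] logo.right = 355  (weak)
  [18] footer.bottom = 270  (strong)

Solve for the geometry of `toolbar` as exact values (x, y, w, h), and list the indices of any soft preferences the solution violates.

1. toolbar.x = 155  [toolbar.left = aside.right + 6]
2. toolbar.y = 1  [aside.top = toolbar.top]
3. toolbar.w = 235  [toolbar.w = footer.w]
4. toolbar.h = 66  [footer.top = toolbar.bottom + 6]

toolbar = (x=155, y=1, w=235, h=66)
violated soft preferences: 16, 17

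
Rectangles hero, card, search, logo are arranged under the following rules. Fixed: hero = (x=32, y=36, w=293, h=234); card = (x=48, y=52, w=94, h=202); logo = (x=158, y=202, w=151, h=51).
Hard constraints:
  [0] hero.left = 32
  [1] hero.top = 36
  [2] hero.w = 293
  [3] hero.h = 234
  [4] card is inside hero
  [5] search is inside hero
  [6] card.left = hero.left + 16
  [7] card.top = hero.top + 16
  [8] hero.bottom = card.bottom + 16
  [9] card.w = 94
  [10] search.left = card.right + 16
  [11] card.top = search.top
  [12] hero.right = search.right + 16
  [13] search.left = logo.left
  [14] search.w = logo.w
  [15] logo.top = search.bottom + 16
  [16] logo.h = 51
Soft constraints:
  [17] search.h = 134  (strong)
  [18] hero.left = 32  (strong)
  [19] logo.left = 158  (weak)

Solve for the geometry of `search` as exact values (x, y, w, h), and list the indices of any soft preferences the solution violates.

search = (x=158, y=52, w=151, h=134)
violated soft preferences: none

1. search.x = 158  [search.left = card.right + 16]
2. search.y = 52  [card.top = search.top]
3. search.w = 151  [hero.right = search.right + 16]
4. search.h = 134  [logo.top = search.bottom + 16]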